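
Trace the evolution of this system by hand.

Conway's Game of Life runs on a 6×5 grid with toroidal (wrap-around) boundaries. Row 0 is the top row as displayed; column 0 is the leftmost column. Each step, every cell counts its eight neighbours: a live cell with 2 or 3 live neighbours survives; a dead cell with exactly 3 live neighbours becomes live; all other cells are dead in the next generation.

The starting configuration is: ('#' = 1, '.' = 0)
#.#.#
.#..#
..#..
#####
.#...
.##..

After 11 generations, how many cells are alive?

0) #.#.#
.#..#
..#..
#####
.#...
.##..
1) ..#.#
.##.#
.....
#..##
....#
..##.
2) #...#
###..
.##..
#..##
#.#..
..#.#
3) ..#.#
..###
.....
#..##
#.#..
....#
4) #.#.#
..#.#
#.#..
##.##
##...
##..#
5) ..#..
..#.#
..#..
...#.
...#.
..##.
6) .##..
.##..
..#..
..##.
...##
..##.
7) .....
...#.
.....
..#.#
....#
.#..#
8) .....
.....
...#.
...#.
....#
#....
9) .....
.....
.....
...##
....#
.....
10) .....
.....
.....
...##
...##
.....
11) .....
.....
.....
...##
...##
.....

4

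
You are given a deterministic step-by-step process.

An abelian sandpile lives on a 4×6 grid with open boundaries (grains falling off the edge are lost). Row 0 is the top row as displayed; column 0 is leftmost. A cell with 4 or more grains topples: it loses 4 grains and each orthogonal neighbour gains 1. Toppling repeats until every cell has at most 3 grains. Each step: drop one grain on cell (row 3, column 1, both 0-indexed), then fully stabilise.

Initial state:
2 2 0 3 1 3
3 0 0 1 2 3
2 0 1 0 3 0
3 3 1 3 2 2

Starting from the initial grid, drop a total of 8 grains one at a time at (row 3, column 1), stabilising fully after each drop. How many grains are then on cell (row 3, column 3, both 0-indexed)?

k=0  2 2 0 3 1 3
3 0 0 1 2 3
2 0 1 0 3 0
3 3 1 3 2 2
k=1  2 2 0 3 1 3
3 0 0 1 2 3
3 1 1 0 3 0
0 1 2 3 2 2
k=2  2 2 0 3 1 3
3 0 0 1 2 3
3 1 1 0 3 0
0 2 2 3 2 2
k=3  2 2 0 3 1 3
3 0 0 1 2 3
3 1 1 0 3 0
0 3 2 3 2 2
k=4  2 2 0 3 1 3
3 0 0 1 2 3
3 2 1 0 3 0
1 0 3 3 2 2
k=5  2 2 0 3 1 3
3 0 0 1 2 3
3 2 1 0 3 0
1 1 3 3 2 2
k=6  2 2 0 3 1 3
3 0 0 1 2 3
3 2 1 0 3 0
1 2 3 3 2 2
k=7  2 2 0 3 1 3
3 0 0 1 2 3
3 2 1 0 3 0
1 3 3 3 2 2
k=8  2 2 0 3 1 3
3 0 0 1 2 3
3 3 2 1 3 0
2 1 1 0 3 2

0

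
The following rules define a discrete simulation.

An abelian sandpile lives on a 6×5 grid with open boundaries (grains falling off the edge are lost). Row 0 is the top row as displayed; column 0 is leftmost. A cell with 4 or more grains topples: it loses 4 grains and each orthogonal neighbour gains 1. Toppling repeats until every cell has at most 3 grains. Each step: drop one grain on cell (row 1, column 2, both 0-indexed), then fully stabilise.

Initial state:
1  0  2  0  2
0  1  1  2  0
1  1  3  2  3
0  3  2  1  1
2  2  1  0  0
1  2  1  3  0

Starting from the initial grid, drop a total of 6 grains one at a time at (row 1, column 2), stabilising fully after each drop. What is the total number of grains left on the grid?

gen 0: 1  0  2  0  2
0  1  1  2  0
1  1  3  2  3
0  3  2  1  1
2  2  1  0  0
1  2  1  3  0
gen 1: 1  0  2  0  2
0  1  2  2  0
1  1  3  2  3
0  3  2  1  1
2  2  1  0  0
1  2  1  3  0
gen 2: 1  0  2  0  2
0  1  3  2  0
1  1  3  2  3
0  3  2  1  1
2  2  1  0  0
1  2  1  3  0
gen 3: 1  0  3  0  2
0  2  1  3  0
1  2  0  3  3
0  3  3  1  1
2  2  1  0  0
1  2  1  3  0
gen 4: 1  0  3  0  2
0  2  2  3  0
1  2  0  3  3
0  3  3  1  1
2  2  1  0  0
1  2  1  3  0
gen 5: 1  0  3  0  2
0  2  3  3  0
1  2  0  3  3
0  3  3  1  1
2  2  1  0  0
1  2  1  3  0
gen 6: 1  1  0  2  2
0  3  2  1  2
1  2  2  1  0
0  3  3  2  2
2  2  1  0  0
1  2  1  3  0

42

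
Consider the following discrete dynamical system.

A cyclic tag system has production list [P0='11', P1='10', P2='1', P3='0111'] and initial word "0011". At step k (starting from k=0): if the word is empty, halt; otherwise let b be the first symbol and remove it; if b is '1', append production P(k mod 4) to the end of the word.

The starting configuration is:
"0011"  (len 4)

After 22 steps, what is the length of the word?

17

gen 0: "0011"  (len 4)
gen 1: "011"  (len 3)
gen 2: "11"  (len 2)
gen 3: "11"  (len 2)
gen 4: "10111"  (len 5)
gen 5: "011111"  (len 6)
gen 6: "11111"  (len 5)
gen 7: "11111"  (len 5)
gen 8: "11110111"  (len 8)
gen 9: "111011111"  (len 9)
gen 10: "1101111110"  (len 10)
gen 11: "1011111101"  (len 10)
gen 12: "0111111010111"  (len 13)
gen 13: "111111010111"  (len 12)
gen 14: "1111101011110"  (len 13)
gen 15: "1111010111101"  (len 13)
gen 16: "1110101111010111"  (len 16)
gen 17: "11010111101011111"  (len 17)
gen 18: "101011110101111110"  (len 18)
gen 19: "010111101011111101"  (len 18)
gen 20: "10111101011111101"  (len 17)
gen 21: "011110101111110111"  (len 18)
gen 22: "11110101111110111"  (len 17)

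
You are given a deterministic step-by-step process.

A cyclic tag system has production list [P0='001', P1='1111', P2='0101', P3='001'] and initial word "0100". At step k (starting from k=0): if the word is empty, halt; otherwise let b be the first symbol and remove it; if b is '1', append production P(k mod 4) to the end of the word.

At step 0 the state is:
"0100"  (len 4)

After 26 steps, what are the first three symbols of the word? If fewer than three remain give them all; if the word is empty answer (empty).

001

k=0  "0100"  (len 4)
k=1  "100"  (len 3)
k=2  "001111"  (len 6)
k=3  "01111"  (len 5)
k=4  "1111"  (len 4)
k=5  "111001"  (len 6)
k=6  "110011111"  (len 9)
k=7  "100111110101"  (len 12)
k=8  "00111110101001"  (len 14)
k=9  "0111110101001"  (len 13)
k=10  "111110101001"  (len 12)
k=11  "111101010010101"  (len 15)
k=12  "11101010010101001"  (len 17)
k=13  "1101010010101001001"  (len 19)
k=14  "1010100101010010011111"  (len 22)
k=15  "0101001010100100111110101"  (len 25)
k=16  "101001010100100111110101"  (len 24)
k=17  "01001010100100111110101001"  (len 26)
k=18  "1001010100100111110101001"  (len 25)
k=19  "0010101001001111101010010101"  (len 28)
k=20  "010101001001111101010010101"  (len 27)
k=21  "10101001001111101010010101"  (len 26)
k=22  "01010010011111010100101011111"  (len 29)
k=23  "1010010011111010100101011111"  (len 28)
k=24  "010010011111010100101011111001"  (len 30)
k=25  "10010011111010100101011111001"  (len 29)
k=26  "00100111110101001010111110011111"  (len 32)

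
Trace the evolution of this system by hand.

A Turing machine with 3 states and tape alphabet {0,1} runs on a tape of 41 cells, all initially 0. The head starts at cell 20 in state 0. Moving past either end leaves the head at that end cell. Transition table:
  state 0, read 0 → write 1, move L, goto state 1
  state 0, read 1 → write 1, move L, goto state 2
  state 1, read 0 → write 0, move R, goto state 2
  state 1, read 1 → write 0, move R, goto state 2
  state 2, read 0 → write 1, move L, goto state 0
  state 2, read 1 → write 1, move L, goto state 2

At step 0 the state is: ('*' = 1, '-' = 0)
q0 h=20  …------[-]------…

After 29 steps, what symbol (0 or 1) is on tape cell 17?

1

k=0  q0 h=20  …------[-]------…
k=1  q1 h=19  …------[-]*-----…
k=2  q2 h=20  …------[*]------…
k=3  q2 h=19  …------[-]*-----…
k=4  q0 h=18  …------[-]**----…
k=5  q1 h=17  …------[-]***---…
k=6  q2 h=18  …------[*]**----…
k=7  q2 h=17  …------[-]***---…
k=8  q0 h=16  …------[-]****--…
k=9  q1 h=15  …------[-]*****-…
k=10  q2 h=16  …------[*]****--…
k=11  q2 h=15  …------[-]*****-…
k=12  q0 h=14  …------[-]******…
k=13  q1 h=13  …------[-]******…
k=14  q2 h=14  …------[*]******…
k=15  q2 h=13  …------[-]******…
k=16  q0 h=12  …------[-]******…
k=17  q1 h=11  …------[-]******…
k=18  q2 h=12  …------[*]******…
k=19  q2 h=11  …------[-]******…
k=20  q0 h=10  …------[-]******…
k=21  q1 h= 9  …------[-]******…
k=22  q2 h=10  …------[*]******…
k=23  q2 h= 9  …------[-]******…
k=24  q0 h= 8  …------[-]******…
k=25  q1 h= 7  …------[-]******…
k=26  q2 h= 8  …------[*]******…
k=27  q2 h= 7  …------[-]******…
k=28  q0 h= 6  |------[-]******…
k=29  q1 h= 5  |-----[-]******…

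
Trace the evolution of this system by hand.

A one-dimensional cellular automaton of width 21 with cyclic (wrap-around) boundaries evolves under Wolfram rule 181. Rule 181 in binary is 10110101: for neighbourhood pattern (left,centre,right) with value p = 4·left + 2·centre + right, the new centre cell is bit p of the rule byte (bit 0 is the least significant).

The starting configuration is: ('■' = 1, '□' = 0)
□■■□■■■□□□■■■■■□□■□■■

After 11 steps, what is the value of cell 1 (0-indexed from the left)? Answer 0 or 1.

0

gen 0: □■■□■■■□□□■■■■■□□■□■■
gen 1: ■□□■□■□■■□□■■■□■□■■□□
gen 2: ■■□■■■■□□■□□■□■■■□□■□
gen 3: □□■□■■□■□■■□■■□■□■□■■
gen 4: ■□■■□□■■■□□■□□■■■■■□□
gen 5: ■■□□■□□■□■□■■□□■■■□■□
gen 6: □□■□■■□■■■■□□■□□■□■■■
gen 7: ■□■■□□■□■■□■□■■□■■□■□
gen 8: ■■□□■□■■□□■■■□□■□□■■■
gen 9: ■□■□■■□□■□□■□■□■■□□■■
gen 10: □■■■□□■□■■□■■■■□□■□□■
gen 11: ■□■□■□■■□□■□■■□■□■■□■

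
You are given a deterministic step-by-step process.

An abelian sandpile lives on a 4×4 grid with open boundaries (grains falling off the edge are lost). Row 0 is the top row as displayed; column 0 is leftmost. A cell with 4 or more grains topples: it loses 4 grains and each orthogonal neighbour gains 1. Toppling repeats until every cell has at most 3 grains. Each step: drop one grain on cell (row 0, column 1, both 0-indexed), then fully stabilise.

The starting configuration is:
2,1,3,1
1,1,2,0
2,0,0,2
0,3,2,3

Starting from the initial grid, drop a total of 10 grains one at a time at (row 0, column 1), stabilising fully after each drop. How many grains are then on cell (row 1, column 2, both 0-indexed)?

gen 0: 2,1,3,1
1,1,2,0
2,0,0,2
0,3,2,3
gen 1: 2,2,3,1
1,1,2,0
2,0,0,2
0,3,2,3
gen 2: 2,3,3,1
1,1,2,0
2,0,0,2
0,3,2,3
gen 3: 3,1,0,2
1,2,3,0
2,0,0,2
0,3,2,3
gen 4: 3,2,0,2
1,2,3,0
2,0,0,2
0,3,2,3
gen 5: 3,3,0,2
1,2,3,0
2,0,0,2
0,3,2,3
gen 6: 0,1,1,2
2,3,3,0
2,0,0,2
0,3,2,3
gen 7: 0,2,1,2
2,3,3,0
2,0,0,2
0,3,2,3
gen 8: 0,3,1,2
2,3,3,0
2,0,0,2
0,3,2,3
gen 9: 1,1,3,2
3,1,0,1
2,1,1,2
0,3,2,3
gen 10: 1,2,3,2
3,1,0,1
2,1,1,2
0,3,2,3

0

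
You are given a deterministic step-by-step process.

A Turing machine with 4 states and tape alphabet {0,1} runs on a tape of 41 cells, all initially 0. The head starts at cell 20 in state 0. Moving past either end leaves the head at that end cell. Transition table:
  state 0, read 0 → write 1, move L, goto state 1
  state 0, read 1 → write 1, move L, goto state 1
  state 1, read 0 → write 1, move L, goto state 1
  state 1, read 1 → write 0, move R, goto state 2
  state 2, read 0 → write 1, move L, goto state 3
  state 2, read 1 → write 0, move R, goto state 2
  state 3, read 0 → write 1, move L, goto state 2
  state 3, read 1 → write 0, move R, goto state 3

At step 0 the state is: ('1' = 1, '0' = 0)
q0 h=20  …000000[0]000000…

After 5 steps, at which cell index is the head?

15

gen 0: q0 h=20  …000000[0]000000…
gen 1: q1 h=19  …000000[0]100000…
gen 2: q1 h=18  …000000[0]110000…
gen 3: q1 h=17  …000000[0]111000…
gen 4: q1 h=16  …000000[0]111100…
gen 5: q1 h=15  …000000[0]111110…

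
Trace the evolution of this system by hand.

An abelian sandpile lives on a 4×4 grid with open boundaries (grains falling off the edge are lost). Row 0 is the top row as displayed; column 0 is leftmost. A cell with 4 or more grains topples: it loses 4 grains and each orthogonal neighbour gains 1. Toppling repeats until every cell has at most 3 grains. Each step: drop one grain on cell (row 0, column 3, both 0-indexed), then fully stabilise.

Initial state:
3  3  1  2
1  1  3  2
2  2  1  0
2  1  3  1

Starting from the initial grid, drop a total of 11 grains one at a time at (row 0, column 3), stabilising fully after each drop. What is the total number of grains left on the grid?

k=0  3  3  1  2
1  1  3  2
2  2  1  0
2  1  3  1
k=1  3  3  1  3
1  1  3  2
2  2  1  0
2  1  3  1
k=2  3  3  2  0
1  1  3  3
2  2  1  0
2  1  3  1
k=3  3  3  2  1
1  1  3  3
2  2  1  0
2  1  3  1
k=4  3  3  2  2
1  1  3  3
2  2  1  0
2  1  3  1
k=5  3  3  2  3
1  1  3  3
2  2  1  0
2  1  3  1
k=6  0  1  1  2
2  3  1  1
2  2  2  1
2  1  3  1
k=7  0  1  1  3
2  3  1  1
2  2  2  1
2  1  3  1
k=8  0  1  2  0
2  3  1  2
2  2  2  1
2  1  3  1
k=9  0  1  2  1
2  3  1  2
2  2  2  1
2  1  3  1
k=10  0  1  2  2
2  3  1  2
2  2  2  1
2  1  3  1
k=11  0  1  2  3
2  3  1  2
2  2  2  1
2  1  3  1

28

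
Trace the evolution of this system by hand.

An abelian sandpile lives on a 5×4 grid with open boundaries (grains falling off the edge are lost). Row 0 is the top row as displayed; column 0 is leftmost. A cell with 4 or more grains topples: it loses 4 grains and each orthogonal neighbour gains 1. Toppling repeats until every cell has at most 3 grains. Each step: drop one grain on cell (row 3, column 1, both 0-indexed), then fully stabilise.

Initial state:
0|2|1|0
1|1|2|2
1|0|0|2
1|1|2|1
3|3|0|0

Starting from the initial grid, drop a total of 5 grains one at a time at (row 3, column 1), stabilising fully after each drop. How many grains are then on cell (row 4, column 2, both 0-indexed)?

step 0: 0|2|1|0
1|1|2|2
1|0|0|2
1|1|2|1
3|3|0|0
step 1: 0|2|1|0
1|1|2|2
1|0|0|2
1|2|2|1
3|3|0|0
step 2: 0|2|1|0
1|1|2|2
1|0|0|2
1|3|2|1
3|3|0|0
step 3: 0|2|1|0
1|1|2|2
1|1|0|2
3|1|3|1
0|1|1|0
step 4: 0|2|1|0
1|1|2|2
1|1|0|2
3|2|3|1
0|1|1|0
step 5: 0|2|1|0
1|1|2|2
1|1|0|2
3|3|3|1
0|1|1|0

1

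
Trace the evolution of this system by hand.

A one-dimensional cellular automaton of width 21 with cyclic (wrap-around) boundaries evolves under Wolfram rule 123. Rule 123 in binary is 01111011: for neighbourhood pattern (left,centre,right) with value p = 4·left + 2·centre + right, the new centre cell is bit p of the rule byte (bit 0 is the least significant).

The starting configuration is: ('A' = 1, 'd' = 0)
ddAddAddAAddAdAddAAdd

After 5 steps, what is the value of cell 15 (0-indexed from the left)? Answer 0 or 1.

1

[0] ddAddAddAAddAdAddAAdd
[1] AAdAAdAAAAAAdAdAAAAAA
[2] dAAAAAAddddAAdAAddddd
[3] AAddddAAAAAAAAAAAAAAA
[4] dAAAAAAdddddddddddddd
[5] AAddddAAAAAAAAAAAAAAA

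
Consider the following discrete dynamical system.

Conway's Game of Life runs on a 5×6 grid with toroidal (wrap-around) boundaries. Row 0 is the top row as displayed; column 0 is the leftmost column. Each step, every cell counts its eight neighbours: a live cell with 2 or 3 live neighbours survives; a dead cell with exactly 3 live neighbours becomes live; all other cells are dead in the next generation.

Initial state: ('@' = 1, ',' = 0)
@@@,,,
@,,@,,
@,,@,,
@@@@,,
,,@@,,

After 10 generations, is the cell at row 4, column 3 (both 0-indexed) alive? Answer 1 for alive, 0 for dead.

gen 0: @@@,,,
@,,@,,
@,,@,,
@@@@,,
,,@@,,
gen 1: @,,,,,
@,,@,@
@,,@@@
@,,,@,
,,,,,,
gen 2: @,,,,@
,@,@,,
,@,@,,
@,,@@,
,,,,,@
gen 3: @,,,@@
,@,,@,
@@,@,,
@,@@@@
,,,,,,
gen 4: @,,,@@
,@@@@,
,,,,,,
@,@@@@
,@,,,,
gen 5: @,,,@@
@@@@@,
@,,,,,
@@@@@@
,@@,,,
gen 6: ,,,,@,
,,@@@,
,,,,,,
,,,@@@
,,,,,,
gen 7: ,,,,@,
,,,@@,
,,@,,@
,,,,@,
,,,@,@
gen 8: ,,,,,@
,,,@@@
,,,,,@
,,,@@@
,,,@,@
gen 9: @,,@,@
@,,,,@
@,,,,,
@,,@,@
@,,@,@
gen 10: ,@,,,,
,@,,@,
,@,,@,
,@,,,,
,@@@,,

1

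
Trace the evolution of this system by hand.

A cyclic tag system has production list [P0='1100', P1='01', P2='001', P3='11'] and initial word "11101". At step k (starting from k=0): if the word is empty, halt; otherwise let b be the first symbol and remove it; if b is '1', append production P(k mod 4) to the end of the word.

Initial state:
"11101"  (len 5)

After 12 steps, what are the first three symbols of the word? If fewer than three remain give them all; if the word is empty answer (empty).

011

step 0: "11101"  (len 5)
step 1: "11011100"  (len 8)
step 2: "101110001"  (len 9)
step 3: "01110001001"  (len 11)
step 4: "1110001001"  (len 10)
step 5: "1100010011100"  (len 13)
step 6: "10001001110001"  (len 14)
step 7: "0001001110001001"  (len 16)
step 8: "001001110001001"  (len 15)
step 9: "01001110001001"  (len 14)
step 10: "1001110001001"  (len 13)
step 11: "001110001001001"  (len 15)
step 12: "01110001001001"  (len 14)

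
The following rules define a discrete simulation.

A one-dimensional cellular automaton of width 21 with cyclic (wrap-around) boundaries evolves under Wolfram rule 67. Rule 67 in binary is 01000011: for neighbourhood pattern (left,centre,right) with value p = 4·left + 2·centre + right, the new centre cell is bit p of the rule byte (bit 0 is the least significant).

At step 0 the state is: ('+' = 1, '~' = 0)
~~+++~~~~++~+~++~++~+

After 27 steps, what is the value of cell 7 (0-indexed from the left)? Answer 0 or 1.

0

gen 0: ~~+++~~~~++~+~++~++~+
gen 1: ~+~~+~+++~+~~~~+~~+~~
gen 2: +~~+~~~~+~~~+++~~+~~+
gen 3: +~+~~+++~~++~~+~+~~+~
gen 4: ~~~~+~~+~+~+~+~~~~+~~
gen 5: ++++~~+~~~~~~~~+++~~+
gen 6: ~~~+~+~~+++++++~~+~+~
gen 7: +++~~~~+~~~~~~+~+~~~~
gen 8: ~~+~+++~~+++++~~~~+++
gen 9: ~+~~~~+~+~~~~+~+++~~+
gen 10: ~~~+++~~~~+++~~~~+~+~
gen 11: +++~~+~+++~~+~+++~~~~
gen 12: ~~+~+~~~~+~+~~~~+~+++
gen 13: ~+~~~~+++~~~~+++~~~~+
gen 14: ~~~+++~~+~+++~~+~+++~
gen 15: +++~~+~+~~~~+~+~~~~+~
gen 16: ~~+~+~~~~+++~~~~+++~~
gen 17: ++~~~~+++~~+~+++~~+~+
gen 18: ~+~+++~~+~+~~~~+~+~~~
gen 19: +~~~~+~+~~~~+++~~~~++
gen 20: +~+++~~~~+++~~+~+++~~
gen 21: ~~~~+~+++~~+~+~~~~+~+
gen 22: ~+++~~~~+~+~~~~+++~~~
gen 23: +~~+~+++~~~~+++~~+~++
gen 24: +~+~~~~+~+++~~+~+~~~~
gen 25: ~~~~+++~~~~+~+~~~~+++
gen 26: ~+++~~+~+++~~~~+++~~+
gen 27: ~~~+~+~~~~+~+++~~+~+~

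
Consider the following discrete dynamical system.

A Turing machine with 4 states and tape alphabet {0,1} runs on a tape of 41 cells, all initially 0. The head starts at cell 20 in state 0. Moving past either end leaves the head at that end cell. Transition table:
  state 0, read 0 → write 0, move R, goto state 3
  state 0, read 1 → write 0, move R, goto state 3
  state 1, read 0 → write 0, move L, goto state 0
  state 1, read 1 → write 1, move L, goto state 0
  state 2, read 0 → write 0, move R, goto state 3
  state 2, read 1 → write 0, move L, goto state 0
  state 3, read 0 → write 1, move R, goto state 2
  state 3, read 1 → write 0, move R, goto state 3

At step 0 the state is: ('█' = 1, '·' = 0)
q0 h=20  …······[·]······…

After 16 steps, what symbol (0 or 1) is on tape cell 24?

step 0: q0 h=20  …······[·]······…
step 1: q3 h=21  …······[·]······…
step 2: q2 h=22  …·····█[·]······…
step 3: q3 h=23  …····█·[·]······…
step 4: q2 h=24  …···█·█[·]······…
step 5: q3 h=25  …··█·█·[·]······…
step 6: q2 h=26  …·█·█·█[·]······…
step 7: q3 h=27  …█·█·█·[·]······…
step 8: q2 h=28  …·█·█·█[·]······…
step 9: q3 h=29  …█·█·█·[·]······…
step 10: q2 h=30  …·█·█·█[·]······…
step 11: q3 h=31  …█·█·█·[·]······…
step 12: q2 h=32  …·█·█·█[·]······…
step 13: q3 h=33  …█·█·█·[·]······…
step 14: q2 h=34  …·█·█·█[·]······|
step 15: q3 h=35  …█·█·█·[·]·····|
step 16: q2 h=36  …·█·█·█[·]····|

0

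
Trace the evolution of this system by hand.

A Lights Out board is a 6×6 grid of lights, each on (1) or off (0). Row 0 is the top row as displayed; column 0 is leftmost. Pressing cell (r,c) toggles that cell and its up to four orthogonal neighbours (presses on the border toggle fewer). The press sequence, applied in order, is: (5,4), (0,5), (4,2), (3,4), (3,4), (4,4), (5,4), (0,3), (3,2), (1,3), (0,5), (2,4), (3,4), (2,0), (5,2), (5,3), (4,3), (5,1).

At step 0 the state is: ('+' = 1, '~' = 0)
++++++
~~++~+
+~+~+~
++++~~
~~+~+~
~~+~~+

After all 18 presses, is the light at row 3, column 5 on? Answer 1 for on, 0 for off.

1

k=0  ++++++
~~++~+
+~+~+~
++++~~
~~+~+~
~~+~~+
k=1  ++++++
~~++~+
+~+~+~
++++~~
~~+~~~
~~+++~
k=2  ++++~~
~~++~~
+~+~+~
++++~~
~~+~~~
~~+++~
k=3  ++++~~
~~++~~
+~+~+~
++~+~~
~+~+~~
~~~++~
k=4  ++++~~
~~++~~
+~+~~~
++~~++
~+~++~
~~~++~
k=5  ++++~~
~~++~~
+~+~+~
++~+~~
~+~+~~
~~~++~
k=6  ++++~~
~~++~~
+~+~+~
++~++~
~+~~++
~~~+~~
k=7  ++++~~
~~++~~
+~+~+~
++~++~
~+~~~+
~~~~++
k=8  ++~~+~
~~+~~~
+~+~+~
++~++~
~+~~~+
~~~~++
k=9  ++~~+~
~~+~~~
+~~~+~
+~+~+~
~++~~+
~~~~++
k=10  ++~++~
~~~++~
+~~++~
+~+~+~
~++~~+
~~~~++
k=11  ++~+~+
~~~+++
+~~++~
+~+~+~
~++~~+
~~~~++
k=12  ++~+~+
~~~+~+
+~~~~+
+~+~~~
~++~~+
~~~~++
k=13  ++~+~+
~~~+~+
+~~~++
+~++++
~++~++
~~~~++
k=14  ++~+~+
+~~+~+
~+~~++
~~++++
~++~++
~~~~++
k=15  ++~+~+
+~~+~+
~+~~++
~~++++
~+~~++
~+++++
k=16  ++~+~+
+~~+~+
~+~~++
~~++++
~+~+++
~+~~~+
k=17  ++~+~+
+~~+~+
~+~~++
~~+~++
~++~~+
~+~+~+
k=18  ++~+~+
+~~+~+
~+~~++
~~+~++
~~+~~+
+~++~+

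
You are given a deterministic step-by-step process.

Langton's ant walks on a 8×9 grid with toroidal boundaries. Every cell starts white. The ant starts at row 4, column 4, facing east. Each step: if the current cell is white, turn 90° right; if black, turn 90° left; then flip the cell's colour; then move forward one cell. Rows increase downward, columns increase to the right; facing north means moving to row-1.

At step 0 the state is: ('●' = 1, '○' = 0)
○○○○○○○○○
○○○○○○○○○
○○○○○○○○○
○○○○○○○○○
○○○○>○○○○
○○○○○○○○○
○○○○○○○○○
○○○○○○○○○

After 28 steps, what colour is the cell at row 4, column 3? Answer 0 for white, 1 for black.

0) ○○○○○○○○○
○○○○○○○○○
○○○○○○○○○
○○○○○○○○○
○○○○>○○○○
○○○○○○○○○
○○○○○○○○○
○○○○○○○○○
1) ○○○○○○○○○
○○○○○○○○○
○○○○○○○○○
○○○○○○○○○
○○○○●○○○○
○○○○v○○○○
○○○○○○○○○
○○○○○○○○○
2) ○○○○○○○○○
○○○○○○○○○
○○○○○○○○○
○○○○○○○○○
○○○○●○○○○
○○○<●○○○○
○○○○○○○○○
○○○○○○○○○
3) ○○○○○○○○○
○○○○○○○○○
○○○○○○○○○
○○○○○○○○○
○○○^●○○○○
○○○●●○○○○
○○○○○○○○○
○○○○○○○○○
4) ○○○○○○○○○
○○○○○○○○○
○○○○○○○○○
○○○○○○○○○
○○○●>○○○○
○○○●●○○○○
○○○○○○○○○
○○○○○○○○○
5) ○○○○○○○○○
○○○○○○○○○
○○○○○○○○○
○○○○^○○○○
○○○●○○○○○
○○○●●○○○○
○○○○○○○○○
○○○○○○○○○
6) ○○○○○○○○○
○○○○○○○○○
○○○○○○○○○
○○○○●>○○○
○○○●○○○○○
○○○●●○○○○
○○○○○○○○○
○○○○○○○○○
7) ○○○○○○○○○
○○○○○○○○○
○○○○○○○○○
○○○○●●○○○
○○○●○v○○○
○○○●●○○○○
○○○○○○○○○
○○○○○○○○○
8) ○○○○○○○○○
○○○○○○○○○
○○○○○○○○○
○○○○●●○○○
○○○●<●○○○
○○○●●○○○○
○○○○○○○○○
○○○○○○○○○
9) ○○○○○○○○○
○○○○○○○○○
○○○○○○○○○
○○○○^●○○○
○○○●●●○○○
○○○●●○○○○
○○○○○○○○○
○○○○○○○○○
10) ○○○○○○○○○
○○○○○○○○○
○○○○○○○○○
○○○<○●○○○
○○○●●●○○○
○○○●●○○○○
○○○○○○○○○
○○○○○○○○○
11) ○○○○○○○○○
○○○○○○○○○
○○○^○○○○○
○○○●○●○○○
○○○●●●○○○
○○○●●○○○○
○○○○○○○○○
○○○○○○○○○
12) ○○○○○○○○○
○○○○○○○○○
○○○●>○○○○
○○○●○●○○○
○○○●●●○○○
○○○●●○○○○
○○○○○○○○○
○○○○○○○○○
13) ○○○○○○○○○
○○○○○○○○○
○○○●●○○○○
○○○●v●○○○
○○○●●●○○○
○○○●●○○○○
○○○○○○○○○
○○○○○○○○○
14) ○○○○○○○○○
○○○○○○○○○
○○○●●○○○○
○○○<●●○○○
○○○●●●○○○
○○○●●○○○○
○○○○○○○○○
○○○○○○○○○
15) ○○○○○○○○○
○○○○○○○○○
○○○●●○○○○
○○○○●●○○○
○○○v●●○○○
○○○●●○○○○
○○○○○○○○○
○○○○○○○○○
16) ○○○○○○○○○
○○○○○○○○○
○○○●●○○○○
○○○○●●○○○
○○○○>●○○○
○○○●●○○○○
○○○○○○○○○
○○○○○○○○○
17) ○○○○○○○○○
○○○○○○○○○
○○○●●○○○○
○○○○^●○○○
○○○○○●○○○
○○○●●○○○○
○○○○○○○○○
○○○○○○○○○
18) ○○○○○○○○○
○○○○○○○○○
○○○●●○○○○
○○○<○●○○○
○○○○○●○○○
○○○●●○○○○
○○○○○○○○○
○○○○○○○○○
19) ○○○○○○○○○
○○○○○○○○○
○○○^●○○○○
○○○●○●○○○
○○○○○●○○○
○○○●●○○○○
○○○○○○○○○
○○○○○○○○○
20) ○○○○○○○○○
○○○○○○○○○
○○<○●○○○○
○○○●○●○○○
○○○○○●○○○
○○○●●○○○○
○○○○○○○○○
○○○○○○○○○
21) ○○○○○○○○○
○○^○○○○○○
○○●○●○○○○
○○○●○●○○○
○○○○○●○○○
○○○●●○○○○
○○○○○○○○○
○○○○○○○○○
22) ○○○○○○○○○
○○●>○○○○○
○○●○●○○○○
○○○●○●○○○
○○○○○●○○○
○○○●●○○○○
○○○○○○○○○
○○○○○○○○○
23) ○○○○○○○○○
○○●●○○○○○
○○●v●○○○○
○○○●○●○○○
○○○○○●○○○
○○○●●○○○○
○○○○○○○○○
○○○○○○○○○
24) ○○○○○○○○○
○○●●○○○○○
○○<●●○○○○
○○○●○●○○○
○○○○○●○○○
○○○●●○○○○
○○○○○○○○○
○○○○○○○○○
25) ○○○○○○○○○
○○●●○○○○○
○○○●●○○○○
○○v●○●○○○
○○○○○●○○○
○○○●●○○○○
○○○○○○○○○
○○○○○○○○○
26) ○○○○○○○○○
○○●●○○○○○
○○○●●○○○○
○<●●○●○○○
○○○○○●○○○
○○○●●○○○○
○○○○○○○○○
○○○○○○○○○
27) ○○○○○○○○○
○○●●○○○○○
○^○●●○○○○
○●●●○●○○○
○○○○○●○○○
○○○●●○○○○
○○○○○○○○○
○○○○○○○○○
28) ○○○○○○○○○
○○●●○○○○○
○●>●●○○○○
○●●●○●○○○
○○○○○●○○○
○○○●●○○○○
○○○○○○○○○
○○○○○○○○○

0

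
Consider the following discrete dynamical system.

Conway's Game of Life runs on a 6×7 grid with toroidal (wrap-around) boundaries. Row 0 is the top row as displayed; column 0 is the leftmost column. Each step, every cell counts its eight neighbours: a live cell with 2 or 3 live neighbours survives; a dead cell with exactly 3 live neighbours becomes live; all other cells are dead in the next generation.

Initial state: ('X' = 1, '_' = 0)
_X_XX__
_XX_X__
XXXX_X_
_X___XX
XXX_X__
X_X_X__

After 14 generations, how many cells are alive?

t=0: _X_XX__
_XX_X__
XXXX_X_
_X___XX
XXX_X__
X_X_X__
t=1: X___XX_
_____X_
___X_X_
_____X_
__X_X__
X___XX_
t=2: _______
_____X_
_____XX
___X_X_
___XX_X
_X_____
t=3: _______
_____XX
_____XX
___X___
__XXXX_
_______
t=4: _______
_____XX
____XXX
__XX__X
__XXX__
___XX__
t=5: ____XX_
____X_X
X__XX__
__X___X
_____X_
__X_X__
t=6: ____X__
______X
X__XX_X
___XXXX
___X_X_
___XX__
t=7: ___XXX_
X__XX_X
X__X___
X_X____
__X___X
___X_X_
t=8: __X____
X_X___X
X_XXX__
X_XX__X
_XXX__X
__XX_XX
t=9: X_X__X_
X_X___X
____XX_
_____XX
_______
X___XXX
t=10: ___XX__
X__XX__
X___X__
____XXX
X___X__
XX__XX_
t=11: XXX___X
_____X_
X______
X__XX_X
XX_X___
XX___XX
t=12: __X____
_______
X___XX_
__XXX_X
___X___
_____X_
t=13: _______
_______
____XXX
__X___X
__XX_X_
_______
t=14: _______
_____X_
_____XX
__X___X
__XX___
_______

7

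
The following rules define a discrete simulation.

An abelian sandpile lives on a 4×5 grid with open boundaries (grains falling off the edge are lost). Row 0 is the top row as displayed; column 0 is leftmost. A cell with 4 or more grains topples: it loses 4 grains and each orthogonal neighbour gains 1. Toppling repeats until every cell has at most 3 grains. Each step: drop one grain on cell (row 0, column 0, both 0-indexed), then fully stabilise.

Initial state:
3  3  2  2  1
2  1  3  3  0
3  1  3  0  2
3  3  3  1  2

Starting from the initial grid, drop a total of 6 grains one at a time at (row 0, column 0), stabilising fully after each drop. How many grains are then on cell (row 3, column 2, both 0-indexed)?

k=0  3  3  2  2  1
2  1  3  3  0
3  1  3  0  2
3  3  3  1  2
k=1  1  0  3  2  1
3  2  3  3  0
3  1  3  0  2
3  3  3  1  2
k=2  2  0  3  2  1
3  2  3  3  0
3  1  3  0  2
3  3  3  1  2
k=3  3  0  3  2  1
3  2  3  3  0
3  1  3  0  2
3  3  3  1  2
k=4  1  3  1  0  2
2  1  3  1  1
2  1  2  2  2
1  2  1  2  2
k=5  2  3  1  0  2
2  1  3  1  1
2  1  2  2  2
1  2  1  2  2
k=6  3  3  1  0  2
2  1  3  1  1
2  1  2  2  2
1  2  1  2  2

1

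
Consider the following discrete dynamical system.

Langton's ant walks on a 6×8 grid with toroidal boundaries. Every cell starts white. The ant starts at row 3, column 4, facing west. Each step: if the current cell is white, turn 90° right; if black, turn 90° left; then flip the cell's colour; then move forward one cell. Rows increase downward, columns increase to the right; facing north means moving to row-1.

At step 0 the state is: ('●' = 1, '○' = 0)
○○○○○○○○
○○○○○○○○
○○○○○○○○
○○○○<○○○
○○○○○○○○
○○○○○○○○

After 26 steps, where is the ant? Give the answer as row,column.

4,7

gen 0: ○○○○○○○○
○○○○○○○○
○○○○○○○○
○○○○<○○○
○○○○○○○○
○○○○○○○○
gen 1: ○○○○○○○○
○○○○○○○○
○○○○^○○○
○○○○●○○○
○○○○○○○○
○○○○○○○○
gen 2: ○○○○○○○○
○○○○○○○○
○○○○●>○○
○○○○●○○○
○○○○○○○○
○○○○○○○○
gen 3: ○○○○○○○○
○○○○○○○○
○○○○●●○○
○○○○●v○○
○○○○○○○○
○○○○○○○○
gen 4: ○○○○○○○○
○○○○○○○○
○○○○●●○○
○○○○<●○○
○○○○○○○○
○○○○○○○○
gen 5: ○○○○○○○○
○○○○○○○○
○○○○●●○○
○○○○○●○○
○○○○v○○○
○○○○○○○○
gen 6: ○○○○○○○○
○○○○○○○○
○○○○●●○○
○○○○○●○○
○○○<●○○○
○○○○○○○○
gen 7: ○○○○○○○○
○○○○○○○○
○○○○●●○○
○○○^○●○○
○○○●●○○○
○○○○○○○○
gen 8: ○○○○○○○○
○○○○○○○○
○○○○●●○○
○○○●>●○○
○○○●●○○○
○○○○○○○○
gen 9: ○○○○○○○○
○○○○○○○○
○○○○●●○○
○○○●●●○○
○○○●v○○○
○○○○○○○○
gen 10: ○○○○○○○○
○○○○○○○○
○○○○●●○○
○○○●●●○○
○○○●○>○○
○○○○○○○○
gen 11: ○○○○○○○○
○○○○○○○○
○○○○●●○○
○○○●●●○○
○○○●○●○○
○○○○○v○○
gen 12: ○○○○○○○○
○○○○○○○○
○○○○●●○○
○○○●●●○○
○○○●○●○○
○○○○<●○○
gen 13: ○○○○○○○○
○○○○○○○○
○○○○●●○○
○○○●●●○○
○○○●^●○○
○○○○●●○○
gen 14: ○○○○○○○○
○○○○○○○○
○○○○●●○○
○○○●●●○○
○○○●●>○○
○○○○●●○○
gen 15: ○○○○○○○○
○○○○○○○○
○○○○●●○○
○○○●●^○○
○○○●●○○○
○○○○●●○○
gen 16: ○○○○○○○○
○○○○○○○○
○○○○●●○○
○○○●<○○○
○○○●●○○○
○○○○●●○○
gen 17: ○○○○○○○○
○○○○○○○○
○○○○●●○○
○○○●○○○○
○○○●v○○○
○○○○●●○○
gen 18: ○○○○○○○○
○○○○○○○○
○○○○●●○○
○○○●○○○○
○○○●○>○○
○○○○●●○○
gen 19: ○○○○○○○○
○○○○○○○○
○○○○●●○○
○○○●○○○○
○○○●○●○○
○○○○●v○○
gen 20: ○○○○○○○○
○○○○○○○○
○○○○●●○○
○○○●○○○○
○○○●○●○○
○○○○●○>○
gen 21: ○○○○○○v○
○○○○○○○○
○○○○●●○○
○○○●○○○○
○○○●○●○○
○○○○●○●○
gen 22: ○○○○○<●○
○○○○○○○○
○○○○●●○○
○○○●○○○○
○○○●○●○○
○○○○●○●○
gen 23: ○○○○○●●○
○○○○○○○○
○○○○●●○○
○○○●○○○○
○○○●○●○○
○○○○●^●○
gen 24: ○○○○○●●○
○○○○○○○○
○○○○●●○○
○○○●○○○○
○○○●○●○○
○○○○●●>○
gen 25: ○○○○○●●○
○○○○○○○○
○○○○●●○○
○○○●○○○○
○○○●○●^○
○○○○●●○○
gen 26: ○○○○○●●○
○○○○○○○○
○○○○●●○○
○○○●○○○○
○○○●○●●>
○○○○●●○○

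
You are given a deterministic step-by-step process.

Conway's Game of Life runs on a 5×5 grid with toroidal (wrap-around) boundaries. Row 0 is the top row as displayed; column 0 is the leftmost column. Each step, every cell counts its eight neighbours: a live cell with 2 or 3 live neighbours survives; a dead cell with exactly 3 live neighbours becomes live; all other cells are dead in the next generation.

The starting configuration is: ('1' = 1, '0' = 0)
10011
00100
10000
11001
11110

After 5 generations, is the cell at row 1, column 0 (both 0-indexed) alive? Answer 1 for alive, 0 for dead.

[0] 10011
00100
10000
11001
11110
[1] 10000
11010
10001
00010
00000
[2] 11001
01000
11110
00001
00000
[3] 11000
00010
11111
11111
00001
[4] 10001
00010
00000
00000
00000
[5] 00001
00001
00000
00000
00000

0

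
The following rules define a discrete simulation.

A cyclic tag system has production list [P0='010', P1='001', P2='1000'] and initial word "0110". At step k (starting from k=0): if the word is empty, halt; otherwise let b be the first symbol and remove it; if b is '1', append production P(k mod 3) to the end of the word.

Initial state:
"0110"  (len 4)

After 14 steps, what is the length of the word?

[0] "0110"  (len 4)
[1] "110"  (len 3)
[2] "10001"  (len 5)
[3] "00011000"  (len 8)
[4] "0011000"  (len 7)
[5] "011000"  (len 6)
[6] "11000"  (len 5)
[7] "1000010"  (len 7)
[8] "000010001"  (len 9)
[9] "00010001"  (len 8)
[10] "0010001"  (len 7)
[11] "010001"  (len 6)
[12] "10001"  (len 5)
[13] "0001010"  (len 7)
[14] "001010"  (len 6)

6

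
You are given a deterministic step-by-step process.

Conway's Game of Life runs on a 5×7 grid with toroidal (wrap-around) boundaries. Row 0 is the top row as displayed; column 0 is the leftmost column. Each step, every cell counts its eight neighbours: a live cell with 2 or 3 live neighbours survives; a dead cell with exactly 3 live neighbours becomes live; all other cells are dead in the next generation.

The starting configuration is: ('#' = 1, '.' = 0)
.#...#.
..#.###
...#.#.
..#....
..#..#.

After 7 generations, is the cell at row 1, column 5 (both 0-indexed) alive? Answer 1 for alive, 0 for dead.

1

t=0: .#...#.
..#.###
...#.#.
..#....
..#..#.
t=1: .###...
..##..#
..##.##
..###..
.##....
t=2: #......
#....##
.#...##
....##.
....#..
t=3: #....#.
.#...#.
.......
....#.#
....##.
t=4: .....#.
......#
.....#.
....#..
....#..
t=5: .....#.
.....##
.....#.
....##.
....##.
t=6: .......
....###
.......
......#
......#
t=7: ......#
.....#.
......#
.......
.......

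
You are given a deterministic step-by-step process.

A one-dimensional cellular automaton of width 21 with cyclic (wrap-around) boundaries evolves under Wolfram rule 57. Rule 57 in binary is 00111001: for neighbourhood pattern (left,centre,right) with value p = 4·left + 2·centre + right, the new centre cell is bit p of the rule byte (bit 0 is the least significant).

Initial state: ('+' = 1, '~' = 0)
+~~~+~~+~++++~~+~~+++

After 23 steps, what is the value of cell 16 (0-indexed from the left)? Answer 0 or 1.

step 0: +~~~+~~+~++++~~+~~+++
step 1: ~++~~+~~++~~~+~~+~+~~
step 2: ~+~+~~+~+~++~~+~~+~++
step 3: +~+~+~~+~++~+~~+~~++~
step 4: ~+~+~+~~++~+~+~~+~+~+
step 5: +~+~+~+~+~+~+~+~~+~+~
step 6: ~+~+~+~+~+~+~+~+~~+~+
step 7: +~+~+~+~+~+~+~+~+~~+~
step 8: ~+~+~+~+~+~+~+~+~+~~+
step 9: +~+~+~+~+~+~+~+~+~+~~
step 10: ~+~+~+~+~+~+~+~+~+~+~
step 11: ~~+~+~+~+~+~+~+~+~+~+
step 12: +~~+~+~+~+~+~+~+~+~+~
step 13: ~+~~+~+~+~+~+~+~+~+~+
step 14: +~+~~+~+~+~+~+~+~+~+~
step 15: ~+~+~~+~+~+~+~+~+~+~+
step 16: +~+~+~~+~+~+~+~+~+~+~
step 17: ~+~+~+~~+~+~+~+~+~+~+
step 18: +~+~+~+~~+~+~+~+~+~+~
step 19: ~+~+~+~+~~+~+~+~+~+~+
step 20: +~+~+~+~+~~+~+~+~+~+~
step 21: ~+~+~+~+~+~~+~+~+~+~+
step 22: +~+~+~+~+~+~~+~+~+~+~
step 23: ~+~+~+~+~+~+~~+~+~+~+

1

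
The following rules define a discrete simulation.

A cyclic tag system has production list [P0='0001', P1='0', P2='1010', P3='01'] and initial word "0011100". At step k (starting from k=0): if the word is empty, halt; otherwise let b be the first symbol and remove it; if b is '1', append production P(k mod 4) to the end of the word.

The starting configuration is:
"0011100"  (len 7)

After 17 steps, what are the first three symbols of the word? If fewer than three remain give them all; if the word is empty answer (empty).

010

gen 0: "0011100"  (len 7)
gen 1: "011100"  (len 6)
gen 2: "11100"  (len 5)
gen 3: "11001010"  (len 8)
gen 4: "100101001"  (len 9)
gen 5: "001010010001"  (len 12)
gen 6: "01010010001"  (len 11)
gen 7: "1010010001"  (len 10)
gen 8: "01001000101"  (len 11)
gen 9: "1001000101"  (len 10)
gen 10: "0010001010"  (len 10)
gen 11: "010001010"  (len 9)
gen 12: "10001010"  (len 8)
gen 13: "00010100001"  (len 11)
gen 14: "0010100001"  (len 10)
gen 15: "010100001"  (len 9)
gen 16: "10100001"  (len 8)
gen 17: "01000010001"  (len 11)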